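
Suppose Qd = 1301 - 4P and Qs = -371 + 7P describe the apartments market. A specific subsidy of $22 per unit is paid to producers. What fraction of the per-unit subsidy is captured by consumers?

Pre-subsidy: 1301 - 4P = -371 + 7P gives P* = 152, Q* = 693.
With the subsidy, sellers receive Ps = Pb + 22 for each unit, where Pb is the price buyers pay.
Supply in terms of Pb becomes Qs = -371 + 7(Pb + 22) = -217 + 7Pb. Setting this equal to demand: 1301 - 4Pb = -217 + 7Pb, so Pb = 138.
Sellers receive Ps = 138 + 22 = 160; Q' = 1301 − 4·138 = 749.
Buyers' price falls by P* − Pb = 152 − 138 = 14; sellers' price rises by Ps − P* = 160 − 152 = 8.
So consumers capture 14/22 = 7/11 of each unit of subsidy.

Consumer share = 7/11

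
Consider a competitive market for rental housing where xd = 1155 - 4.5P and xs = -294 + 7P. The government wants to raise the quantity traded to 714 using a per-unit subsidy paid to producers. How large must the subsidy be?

Required subsidy s = 46 per unit

At x = 714, invert demand for the buyer price: Pb = (1155 − 714)/4.5 = 98; invert supply for the seller price: Ps = (714 − (-294))/7 = 144.
The subsidy must fill the gap: s = Ps − Pb = 144 − 98 = 46.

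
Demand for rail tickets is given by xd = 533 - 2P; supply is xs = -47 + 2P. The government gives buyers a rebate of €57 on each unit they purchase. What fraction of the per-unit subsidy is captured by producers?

Pre-subsidy: 533 - 2P = -47 + 2P gives P* = 145, x* = 243.
With the rebate, buyers effectively pay Pb = Ps − 57, where Ps is the price sellers receive.
Demand in terms of Ps becomes xd = 533 − 2(Ps − 57) = 647 - 2Ps. Setting this equal to supply: 647 - 2Ps = -47 + 2Ps, so Ps = 173.5.
Buyers pay Pb = 173.5 − 57 = 116.5; x' = -47 + 2·173.5 = 300.
Buyers' price falls by P* − Pb = 145 − 116.5 = 28.5; sellers' price rises by Ps − P* = 173.5 − 145 = 28.5.
So producers capture 28.5/57 = 0.5 of each unit of subsidy.

Producer share = 0.5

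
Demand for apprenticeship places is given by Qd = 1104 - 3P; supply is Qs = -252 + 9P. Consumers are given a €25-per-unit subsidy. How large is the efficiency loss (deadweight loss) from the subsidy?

Pre-subsidy: 1104 - 3P = -252 + 9P gives P* = 113, Q* = 765.
With the rebate, buyers effectively pay Pb = Ps − 25, where Ps is the price sellers receive.
Demand in terms of Ps becomes Qd = 1104 − 3(Ps − 25) = 1179 - 3Ps. Setting this equal to supply: 1179 - 3Ps = -252 + 9Ps, so Ps = 119.25.
Buyers pay Pb = 119.25 − 25 = 94.25; Q' = -252 + 9·119.25 = 821.25.
The subsidy expands output by 821.25 − 765 = 56.25 past the efficient level; on those units the gap between marginal cost and willingness to pay runs from 0 up to 25.
DWL = ½ × 25 × 56.25 = 703.125.

Deadweight loss = €703.125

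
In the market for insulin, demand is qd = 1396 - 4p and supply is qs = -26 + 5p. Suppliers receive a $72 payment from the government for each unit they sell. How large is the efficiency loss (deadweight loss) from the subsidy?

Deadweight loss = $5760

Pre-subsidy: 1396 - 4p = -26 + 5p gives p* = 158, q* = 764.
With the subsidy, sellers receive ps = pb + 72 for each unit, where pb is the price buyers pay.
Supply in terms of pb becomes qs = -26 + 5(pb + 72) = 334 + 5pb. Setting this equal to demand: 1396 - 4pb = 334 + 5pb, so pb = 118.
Sellers receive ps = 118 + 72 = 190; q' = 1396 − 4·118 = 924.
The subsidy expands output by 924 − 764 = 160 past the efficient level; on those units the gap between marginal cost and willingness to pay runs from 0 up to 72.
DWL = ½ × 72 × 160 = 5760.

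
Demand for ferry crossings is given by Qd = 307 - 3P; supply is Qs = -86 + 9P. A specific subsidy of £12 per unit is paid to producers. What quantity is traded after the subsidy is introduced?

Pre-subsidy: 307 - 3P = -86 + 9P gives P* = 32.75, Q* = 208.75.
With the subsidy, sellers receive Ps = Pb + 12 for each unit, where Pb is the price buyers pay.
Supply in terms of Pb becomes Qs = -86 + 9(Pb + 12) = 22 + 9Pb. Setting this equal to demand: 307 - 3Pb = 22 + 9Pb, so Pb = 23.75.
Sellers receive Ps = 23.75 + 12 = 35.75; Q' = 307 − 3·23.75 = 235.75.

Q' = 235.75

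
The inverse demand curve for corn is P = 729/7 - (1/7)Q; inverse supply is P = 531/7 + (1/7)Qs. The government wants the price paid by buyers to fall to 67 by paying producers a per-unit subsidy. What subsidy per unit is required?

Required subsidy s = 46 per unit

At a buyer price of 67, quantity demanded is 729 − 7·67 = 260.
Sellers supply 260 only when they receive Ps = 531/7 + (1/7)·260 = 113.
s = Ps − Pb = 113 − 67 = 46.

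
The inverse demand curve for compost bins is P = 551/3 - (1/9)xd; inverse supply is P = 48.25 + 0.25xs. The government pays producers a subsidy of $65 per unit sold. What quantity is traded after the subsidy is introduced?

Pre-subsidy: 551/3 - (1/9)x = 48.25 + 0.25x gives x* = 375 and P* = 142.
With the subsidy, sellers receive Ps = Pb + 65 for each unit, where Pb is the price buyers pay.
On the curves, Pb = 551/3 - (1/9)x and Ps = 48.25 + 0.25x; the wedge Ps − Pb = 65 gives 48.25 + 0.25x − (551/3 - (1/9)x) = 65, so x' = 555.
Then Pb = 551/3 − (1/9)·555 = 122 and Ps = 48.25 + 0.25·555 = 187.

x' = 555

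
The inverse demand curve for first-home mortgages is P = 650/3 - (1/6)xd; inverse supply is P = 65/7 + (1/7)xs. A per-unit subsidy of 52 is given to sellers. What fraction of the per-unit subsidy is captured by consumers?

Consumer share = 7/13

Pre-subsidy: 650/3 - (1/6)x = 65/7 + (1/7)x gives x* = 670 and P* = 105.
With the subsidy, sellers receive Ps = Pb + 52 for each unit, where Pb is the price buyers pay.
On the curves, Pb = 650/3 - (1/6)x and Ps = 65/7 + (1/7)x; the wedge Ps − Pb = 52 gives 65/7 + (1/7)x − (650/3 - (1/6)x) = 52, so x' = 838.
Then Pb = 650/3 − (1/6)·838 = 77 and Ps = 65/7 + (1/7)·838 = 129.
Buyers' price falls by P* − Pb = 105 − 77 = 28; sellers' price rises by Ps − P* = 129 − 105 = 24.
So consumers capture 28/52 = 7/13 of each unit of subsidy.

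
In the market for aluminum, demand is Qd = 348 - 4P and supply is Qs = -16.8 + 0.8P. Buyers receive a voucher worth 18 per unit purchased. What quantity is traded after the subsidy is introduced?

Q' = 56

Pre-subsidy: 348 - 4P = -16.8 + 0.8P gives P* = 76, Q* = 44.
With the rebate, buyers effectively pay Pb = Ps − 18, where Ps is the price sellers receive.
Demand in terms of Ps becomes Qd = 348 − 4(Ps − 18) = 420 - 4Ps. Setting this equal to supply: 420 - 4Ps = -16.8 + 0.8Ps, so Ps = 91.
Buyers pay Pb = 91 − 18 = 73; Q' = -16.8 + 0.8·91 = 56.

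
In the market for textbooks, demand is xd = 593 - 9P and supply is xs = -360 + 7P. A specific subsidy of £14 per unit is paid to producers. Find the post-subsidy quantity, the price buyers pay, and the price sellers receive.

Pre-subsidy: 593 - 9P = -360 + 7P gives P* = 59.5625, x* = 56.9375.
With the subsidy, sellers receive Ps = Pb + 14 for each unit, where Pb is the price buyers pay.
Supply in terms of Pb becomes xs = -360 + 7(Pb + 14) = -262 + 7Pb. Setting this equal to demand: 593 - 9Pb = -262 + 7Pb, so Pb = 53.4375.
Sellers receive Ps = 53.4375 + 14 = 67.4375; x' = 593 − 9·53.4375 = 112.0625.

x' = 112.0625; buyers pay £53.4375; sellers receive £67.4375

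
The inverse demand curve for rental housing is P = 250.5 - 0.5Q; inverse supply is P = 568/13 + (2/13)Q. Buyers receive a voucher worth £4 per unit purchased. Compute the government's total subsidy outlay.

Pre-subsidy: 250.5 - 0.5Q = 568/13 + (2/13)Q gives Q* = 5377/17 and P* = 1570/17.
With the rebate, buyers effectively pay Pb = Ps − 4, where Ps is the price sellers receive.
On the curves, Pb = 250.5 - 0.5Q and Ps = 568/13 + (2/13)Q; the wedge Ps − Pb = 4 gives 568/13 + (2/13)Q − (250.5 - 0.5Q) = 4, so Q' = 5481/17.
Then Pb = 250.5 − 0.5·(5481/17) = 1518/17 and Ps = 568/13 + (2/13)·(5481/17) = 1586/17.
Government outlay = subsidy × quantity = 4 × 5481/17 = 21924/17.

Government cost = 21924/17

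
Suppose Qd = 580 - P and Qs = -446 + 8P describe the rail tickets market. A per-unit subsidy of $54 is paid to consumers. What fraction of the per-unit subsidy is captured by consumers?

Consumer share = 8/9

Pre-subsidy: 580 - P = -446 + 8P gives P* = 114, Q* = 466.
With the rebate, buyers effectively pay Pb = Ps − 54, where Ps is the price sellers receive.
Demand in terms of Ps becomes Qd = 580 − 1(Ps − 54) = 634 - Ps. Setting this equal to supply: 634 - Ps = -446 + 8Ps, so Ps = 120.
Buyers pay Pb = 120 − 54 = 66; Q' = -446 + 8·120 = 514.
Buyers' price falls by P* − Pb = 114 − 66 = 48; sellers' price rises by Ps − P* = 120 − 114 = 6.
So consumers capture 48/54 = 8/9 of each unit of subsidy.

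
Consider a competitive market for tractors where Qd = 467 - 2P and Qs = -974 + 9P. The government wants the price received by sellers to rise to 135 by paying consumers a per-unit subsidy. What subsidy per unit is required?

At a seller price of 135, quantity supplied is -974 + 9·135 = 241.
Buyers absorb 241 only when they pay Pb with 467 − 2·Pb = 241, i.e. Pb = 113.
s = Ps − Pb = 135 − 113 = 22.

Required subsidy s = 22 per unit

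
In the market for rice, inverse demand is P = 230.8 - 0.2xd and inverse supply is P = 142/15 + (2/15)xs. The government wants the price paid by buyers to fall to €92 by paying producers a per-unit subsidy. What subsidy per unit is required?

Required subsidy s = €10 per unit

At a buyer price of 92, quantity demanded is 1154 − 5·92 = 694.
Sellers supply 694 only when they receive Ps = 142/15 + (2/15)·694 = 102.
s = Ps − Pb = 102 − 92 = 10.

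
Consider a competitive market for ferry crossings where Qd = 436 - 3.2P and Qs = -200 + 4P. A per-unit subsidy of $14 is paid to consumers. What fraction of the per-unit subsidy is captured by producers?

Pre-subsidy: 436 - 3.2P = -200 + 4P gives P* = 265/3, Q* = 460/3.
With the rebate, buyers effectively pay Pb = Ps − 14, where Ps is the price sellers receive.
Demand in terms of Ps becomes Qd = 436 − 3.2(Ps − 14) = 480.8 - 3.2Ps. Setting this equal to supply: 480.8 - 3.2Ps = -200 + 4Ps, so Ps = 851/9.
Buyers pay Pb = 851/9 − 14 = 725/9; Q' = -200 + 4·(851/9) = 1604/9.
Buyers' price falls by P* − Pb = 265/3 − 725/9 = 70/9; sellers' price rises by Ps − P* = 851/9 − 265/3 = 56/9.
So producers capture (56/9)/14 = 4/9 of each unit of subsidy.

Producer share = 4/9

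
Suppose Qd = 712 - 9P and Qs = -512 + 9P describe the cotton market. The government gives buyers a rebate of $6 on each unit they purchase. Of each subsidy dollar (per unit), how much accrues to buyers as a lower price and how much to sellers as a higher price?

Pre-subsidy: 712 - 9P = -512 + 9P gives P* = 68, Q* = 100.
With the rebate, buyers effectively pay Pb = Ps − 6, where Ps is the price sellers receive.
Demand in terms of Ps becomes Qd = 712 − 9(Ps − 6) = 766 - 9Ps. Setting this equal to supply: 766 - 9Ps = -512 + 9Ps, so Ps = 71.
Buyers pay Pb = 71 − 6 = 65; Q' = -512 + 9·71 = 127.
Buyers' price falls by P* − Pb = 68 − 65 = 3; sellers' price rises by Ps − P* = 71 − 68 = 3.

Buyers gain $3 per unit; sellers gain $3 per unit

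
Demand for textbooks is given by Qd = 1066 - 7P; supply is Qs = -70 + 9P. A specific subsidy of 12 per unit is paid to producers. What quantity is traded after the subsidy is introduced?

Q' = 616.25

Pre-subsidy: 1066 - 7P = -70 + 9P gives P* = 71, Q* = 569.
With the subsidy, sellers receive Ps = Pb + 12 for each unit, where Pb is the price buyers pay.
Supply in terms of Pb becomes Qs = -70 + 9(Pb + 12) = 38 + 9Pb. Setting this equal to demand: 1066 - 7Pb = 38 + 9Pb, so Pb = 64.25.
Sellers receive Ps = 64.25 + 12 = 76.25; Q' = 1066 − 7·64.25 = 616.25.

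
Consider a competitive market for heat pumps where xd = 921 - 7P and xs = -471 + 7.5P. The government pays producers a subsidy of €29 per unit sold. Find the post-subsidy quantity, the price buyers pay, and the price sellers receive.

x' = 354; buyers pay €81; sellers receive €110

Pre-subsidy: 921 - 7P = -471 + 7.5P gives P* = 96, x* = 249.
With the subsidy, sellers receive Ps = Pb + 29 for each unit, where Pb is the price buyers pay.
Supply in terms of Pb becomes xs = -471 + 7.5(Pb + 29) = -253.5 + 7.5Pb. Setting this equal to demand: 921 - 7Pb = -253.5 + 7.5Pb, so Pb = 81.
Sellers receive Ps = 81 + 29 = 110; x' = 921 − 7·81 = 354.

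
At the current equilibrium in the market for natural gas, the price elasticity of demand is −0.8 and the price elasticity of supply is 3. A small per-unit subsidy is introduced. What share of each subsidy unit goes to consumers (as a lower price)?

For a small subsidy around the equilibrium, the benefit split depends on the relative slopes, which at a point are proportional to the elasticities.
Buyer share = εs/(εs + |εd|) = 3/(3 + 0.8) = 15/19; seller share = |εd|/(εs + |εd|) = 4/19.

Consumer share = 15/19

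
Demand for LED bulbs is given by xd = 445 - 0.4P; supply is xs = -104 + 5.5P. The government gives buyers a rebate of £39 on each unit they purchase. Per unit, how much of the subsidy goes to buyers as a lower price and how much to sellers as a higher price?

Pre-subsidy: 445 - 0.4P = -104 + 5.5P gives P* = 5490/59, x* = 24059/59.
With the rebate, buyers effectively pay Pb = Ps − 39, where Ps is the price sellers receive.
Demand in terms of Ps becomes xd = 445 − 0.4(Ps − 39) = 460.6 - 0.4Ps. Setting this equal to supply: 460.6 - 0.4Ps = -104 + 5.5Ps, so Ps = 5646/59.
Buyers pay Pb = 5646/59 − 39 = 3345/59; x' = -104 + 5.5·(5646/59) = 24917/59.
Buyers' price falls by P* − Pb = 5490/59 − 3345/59 = 2145/59; sellers' price rises by Ps − P* = 5646/59 − 5490/59 = 156/59.

Buyers gain 2145/59 per unit; sellers gain 156/59 per unit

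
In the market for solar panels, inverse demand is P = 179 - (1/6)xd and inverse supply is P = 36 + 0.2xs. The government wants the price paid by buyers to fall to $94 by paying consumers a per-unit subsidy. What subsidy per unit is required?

Required subsidy s = $44 per unit

At a buyer price of 94, quantity demanded is 1074 − 6·94 = 510.
Sellers supply 510 only when they receive Ps = 36 + 0.2·510 = 138.
s = Ps − Pb = 138 − 94 = 44.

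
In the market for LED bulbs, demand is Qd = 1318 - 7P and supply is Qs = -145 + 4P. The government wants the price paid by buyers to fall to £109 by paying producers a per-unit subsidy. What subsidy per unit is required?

Required subsidy s = £66 per unit

At a buyer price of 109, quantity demanded is 1318 − 7·109 = 555.
Sellers supply 555 only when they receive Ps with -145 + 4·Ps = 555, i.e. Ps = 175.
s = Ps − Pb = 175 − 109 = 66.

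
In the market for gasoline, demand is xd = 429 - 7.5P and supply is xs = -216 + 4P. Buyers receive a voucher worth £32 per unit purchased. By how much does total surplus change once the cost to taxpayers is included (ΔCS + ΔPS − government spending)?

Net change in total surplus = -30720/23

Pre-subsidy: 429 - 7.5P = -216 + 4P gives P* = 1290/23, x* = 192/23.
With the rebate, buyers effectively pay Pb = Ps − 32, where Ps is the price sellers receive.
Demand in terms of Ps becomes xd = 429 − 7.5(Ps − 32) = 669 - 7.5Ps. Setting this equal to supply: 669 - 7.5Ps = -216 + 4Ps, so Ps = 1770/23.
Buyers pay Pb = 1770/23 − 32 = 1034/23; x' = -216 + 4·(1770/23) = 2112/23.
ΔCS = ½(192/23 + 2112/23)(1290/23 − 1034/23) = 294912/529; ΔPS = ½(192/23 + 2112/23)(1770/23 − 1290/23) = 552960/529.
Government spending = 32 × 2112/23 = 67584/23.
Net change = 294912/529 + 552960/529 − 67584/23 = -30720/23. The loss equals the DWL triangle ½·32·1920/23.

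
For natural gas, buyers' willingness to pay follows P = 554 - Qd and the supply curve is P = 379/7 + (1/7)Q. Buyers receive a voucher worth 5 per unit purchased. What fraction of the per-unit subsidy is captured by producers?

Producer share = 0.125

Pre-subsidy: 554 - Q = 379/7 + (1/7)Q gives Q* = 437.375 and P* = 116.625.
With the rebate, buyers effectively pay Pb = Ps − 5, where Ps is the price sellers receive.
On the curves, Pb = 554 - Q and Ps = 379/7 + (1/7)Q; the wedge Ps − Pb = 5 gives 379/7 + (1/7)Q − (554 - Q) = 5, so Q' = 441.75.
Then Pb = 554 − 1·441.75 = 112.25 and Ps = 379/7 + (1/7)·441.75 = 117.25.
Buyers' price falls by P* − Pb = 116.625 − 112.25 = 4.375; sellers' price rises by Ps − P* = 117.25 − 116.625 = 0.625.
So producers capture 0.625/5 = 0.125 of each unit of subsidy.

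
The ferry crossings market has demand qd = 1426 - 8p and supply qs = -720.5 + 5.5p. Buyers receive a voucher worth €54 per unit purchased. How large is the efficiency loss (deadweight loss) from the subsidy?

Deadweight loss = €4752

Pre-subsidy: 1426 - 8p = -720.5 + 5.5p gives p* = 159, q* = 154.
With the rebate, buyers effectively pay pb = ps − 54, where ps is the price sellers receive.
Demand in terms of ps becomes qd = 1426 − 8(ps − 54) = 1858 - 8ps. Setting this equal to supply: 1858 - 8ps = -720.5 + 5.5ps, so ps = 191.
Buyers pay pb = 191 − 54 = 137; q' = -720.5 + 5.5·191 = 330.
The subsidy expands output by 330 − 154 = 176 past the efficient level; on those units the gap between marginal cost and willingness to pay runs from 0 up to 54.
DWL = ½ × 54 × 176 = 4752.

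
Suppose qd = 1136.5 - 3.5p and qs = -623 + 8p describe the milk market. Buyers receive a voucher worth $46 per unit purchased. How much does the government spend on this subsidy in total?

Government cost = $32798

Pre-subsidy: 1136.5 - 3.5p = -623 + 8p gives p* = 153, q* = 601.
With the rebate, buyers effectively pay pb = ps − 46, where ps is the price sellers receive.
Demand in terms of ps becomes qd = 1136.5 − 3.5(ps − 46) = 1297.5 - 3.5ps. Setting this equal to supply: 1297.5 - 3.5ps = -623 + 8ps, so ps = 167.
Buyers pay pb = 167 − 46 = 121; q' = -623 + 8·167 = 713.
Government outlay = subsidy × quantity = 46 × 713 = 32798.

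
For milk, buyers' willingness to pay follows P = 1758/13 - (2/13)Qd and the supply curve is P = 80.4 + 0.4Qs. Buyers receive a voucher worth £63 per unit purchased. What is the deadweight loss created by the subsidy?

Deadweight loss = £3583.125

Pre-subsidy: 1758/13 - (2/13)Q = 80.4 + 0.4Q gives Q* = 99 and P* = 120.
With the rebate, buyers effectively pay Pb = Ps − 63, where Ps is the price sellers receive.
On the curves, Pb = 1758/13 - (2/13)Q and Ps = 80.4 + 0.4Q; the wedge Ps − Pb = 63 gives 80.4 + 0.4Q − (1758/13 - (2/13)Q) = 63, so Q' = 212.75.
Then Pb = 1758/13 − (2/13)·212.75 = 102.5 and Ps = 80.4 + 0.4·212.75 = 165.5.
The subsidy expands output by 212.75 − 99 = 113.75 past the efficient level; on those units the gap between marginal cost and willingness to pay runs from 0 up to 63.
DWL = ½ × 63 × 113.75 = 3583.125.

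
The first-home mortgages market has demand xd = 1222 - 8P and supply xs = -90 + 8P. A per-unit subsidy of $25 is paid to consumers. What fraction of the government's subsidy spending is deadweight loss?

DWL / government spending = 25/333

Pre-subsidy: 1222 - 8P = -90 + 8P gives P* = 82, x* = 566.
With the rebate, buyers effectively pay Pb = Ps − 25, where Ps is the price sellers receive.
Demand in terms of Ps becomes xd = 1222 − 8(Ps − 25) = 1422 - 8Ps. Setting this equal to supply: 1422 - 8Ps = -90 + 8Ps, so Ps = 94.5.
Buyers pay Pb = 94.5 − 25 = 69.5; x' = -90 + 8·94.5 = 666.
ΔCS = ½(566 + 666)(82 − 69.5) = 7700; ΔPS = ½(566 + 666)(94.5 − 82) = 7700.
Government spending = 25 × 666 = 16650.
DWL = ½ × 25 × (666 − 566) = 1250; fraction = 1250 / 16650 = 25/333.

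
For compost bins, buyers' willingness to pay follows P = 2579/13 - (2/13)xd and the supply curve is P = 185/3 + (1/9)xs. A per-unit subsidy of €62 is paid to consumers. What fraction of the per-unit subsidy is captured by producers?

Pre-subsidy: 2579/13 - (2/13)x = 185/3 + (1/9)x gives x* = 516 and P* = 119.
With the rebate, buyers effectively pay Pb = Ps − 62, where Ps is the price sellers receive.
On the curves, Pb = 2579/13 - (2/13)x and Ps = 185/3 + (1/9)x; the wedge Ps − Pb = 62 gives 185/3 + (1/9)x − (2579/13 - (2/13)x) = 62, so x' = 750.
Then Pb = 2579/13 − (2/13)·750 = 83 and Ps = 185/3 + (1/9)·750 = 145.
Buyers' price falls by P* − Pb = 119 − 83 = 36; sellers' price rises by Ps − P* = 145 − 119 = 26.
So producers capture 26/62 = 13/31 of each unit of subsidy.

Producer share = 13/31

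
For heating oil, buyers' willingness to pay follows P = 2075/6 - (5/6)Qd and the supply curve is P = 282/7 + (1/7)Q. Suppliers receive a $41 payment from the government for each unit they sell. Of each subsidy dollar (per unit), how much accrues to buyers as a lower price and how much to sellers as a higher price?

Buyers gain $35 per unit; sellers gain $6 per unit

Pre-subsidy: 2075/6 - (5/6)Q = 282/7 + (1/7)Q gives Q* = 313 and P* = 85.
With the subsidy, sellers receive Ps = Pb + 41 for each unit, where Pb is the price buyers pay.
On the curves, Pb = 2075/6 - (5/6)Q and Ps = 282/7 + (1/7)Q; the wedge Ps − Pb = 41 gives 282/7 + (1/7)Q − (2075/6 - (5/6)Q) = 41, so Q' = 355.
Then Pb = 2075/6 − (5/6)·355 = 50 and Ps = 282/7 + (1/7)·355 = 91.
Buyers' price falls by P* − Pb = 85 − 50 = 35; sellers' price rises by Ps − P* = 91 − 85 = 6.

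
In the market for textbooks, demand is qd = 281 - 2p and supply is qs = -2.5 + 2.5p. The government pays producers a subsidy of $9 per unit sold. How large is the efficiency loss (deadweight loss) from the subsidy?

Pre-subsidy: 281 - 2p = -2.5 + 2.5p gives p* = 63, q* = 155.
With the subsidy, sellers receive ps = pb + 9 for each unit, where pb is the price buyers pay.
Supply in terms of pb becomes qs = -2.5 + 2.5(pb + 9) = 20 + 2.5pb. Setting this equal to demand: 281 - 2pb = 20 + 2.5pb, so pb = 58.
Sellers receive ps = 58 + 9 = 67; q' = 281 − 2·58 = 165.
The subsidy expands output by 165 − 155 = 10 past the efficient level; on those units the gap between marginal cost and willingness to pay runs from 0 up to 9.
DWL = ½ × 9 × 10 = 45.

Deadweight loss = $45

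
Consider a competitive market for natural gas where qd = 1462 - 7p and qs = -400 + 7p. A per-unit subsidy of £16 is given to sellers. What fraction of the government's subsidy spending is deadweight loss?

DWL / government spending = 28/587

Pre-subsidy: 1462 - 7p = -400 + 7p gives p* = 133, q* = 531.
With the subsidy, sellers receive ps = pb + 16 for each unit, where pb is the price buyers pay.
Supply in terms of pb becomes qs = -400 + 7(pb + 16) = -288 + 7pb. Setting this equal to demand: 1462 - 7pb = -288 + 7pb, so pb = 125.
Sellers receive ps = 125 + 16 = 141; q' = 1462 − 7·125 = 587.
ΔCS = ½(531 + 587)(133 − 125) = 4472; ΔPS = ½(531 + 587)(141 − 133) = 4472.
Government spending = 16 × 587 = 9392.
DWL = ½ × 16 × (587 − 531) = 448; fraction = 448 / 9392 = 28/587.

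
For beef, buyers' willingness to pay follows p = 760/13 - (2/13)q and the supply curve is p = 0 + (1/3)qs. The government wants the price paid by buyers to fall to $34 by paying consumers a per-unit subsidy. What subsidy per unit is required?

At a buyer price of 34, quantity demanded is 380 − 6.5·34 = 159.
Sellers supply 159 only when they receive ps = 0 + (1/3)·159 = 53.
s = ps − pb = 53 − 34 = 19.

Required subsidy s = $19 per unit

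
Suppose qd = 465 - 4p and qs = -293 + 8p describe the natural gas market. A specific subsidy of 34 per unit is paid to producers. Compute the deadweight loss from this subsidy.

Pre-subsidy: 465 - 4p = -293 + 8p gives p* = 379/6, q* = 637/3.
With the subsidy, sellers receive ps = pb + 34 for each unit, where pb is the price buyers pay.
Supply in terms of pb becomes qs = -293 + 8(pb + 34) = -21 + 8pb. Setting this equal to demand: 465 - 4pb = -21 + 8pb, so pb = 40.5.
Sellers receive ps = 40.5 + 34 = 74.5; q' = 465 − 4·40.5 = 303.
The subsidy expands output by 303 − 637/3 = 272/3 past the efficient level; on those units the gap between marginal cost and willingness to pay runs from 0 up to 34.
DWL = ½ × 34 × 272/3 = 4624/3.

Deadweight loss = 4624/3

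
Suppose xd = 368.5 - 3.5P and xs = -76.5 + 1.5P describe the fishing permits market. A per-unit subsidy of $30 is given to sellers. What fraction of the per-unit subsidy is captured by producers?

Pre-subsidy: 368.5 - 3.5P = -76.5 + 1.5P gives P* = 89, x* = 57.
With the subsidy, sellers receive Ps = Pb + 30 for each unit, where Pb is the price buyers pay.
Supply in terms of Pb becomes xs = -76.5 + 1.5(Pb + 30) = -31.5 + 1.5Pb. Setting this equal to demand: 368.5 - 3.5Pb = -31.5 + 1.5Pb, so Pb = 80.
Sellers receive Ps = 80 + 30 = 110; x' = 368.5 − 3.5·80 = 88.5.
Buyers' price falls by P* − Pb = 89 − 80 = 9; sellers' price rises by Ps − P* = 110 − 89 = 21.
So producers capture 21/30 = 0.7 of each unit of subsidy.

Producer share = 0.7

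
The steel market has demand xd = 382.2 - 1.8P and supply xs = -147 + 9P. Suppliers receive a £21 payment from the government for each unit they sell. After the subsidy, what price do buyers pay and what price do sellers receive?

Buyers pay £31.5; sellers receive £52.5

Pre-subsidy: 382.2 - 1.8P = -147 + 9P gives P* = 49, x* = 294.
With the subsidy, sellers receive Ps = Pb + 21 for each unit, where Pb is the price buyers pay.
Supply in terms of Pb becomes xs = -147 + 9(Pb + 21) = 42 + 9Pb. Setting this equal to demand: 382.2 - 1.8Pb = 42 + 9Pb, so Pb = 31.5.
Sellers receive Ps = 31.5 + 21 = 52.5; x' = 382.2 − 1.8·31.5 = 325.5.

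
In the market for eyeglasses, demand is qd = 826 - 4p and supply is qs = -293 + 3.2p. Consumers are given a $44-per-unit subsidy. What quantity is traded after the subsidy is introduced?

Pre-subsidy: 826 - 4p = -293 + 3.2p gives p* = 1865/12, q* = 613/3.
With the rebate, buyers effectively pay pb = ps − 44, where ps is the price sellers receive.
Demand in terms of ps becomes qd = 826 − 4(ps − 44) = 1002 - 4ps. Setting this equal to supply: 1002 - 4ps = -293 + 3.2ps, so ps = 6475/36.
Buyers pay pb = 6475/36 − 44 = 4891/36; q' = -293 + 3.2·(6475/36) = 2543/9.

q' = 2543/9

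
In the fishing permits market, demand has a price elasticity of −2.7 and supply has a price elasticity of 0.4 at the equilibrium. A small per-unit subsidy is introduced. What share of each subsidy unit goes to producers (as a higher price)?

For a small subsidy around the equilibrium, the benefit split depends on the relative slopes, which at a point are proportional to the elasticities.
Buyer share = εs/(εs + |εd|) = 0.4/(0.4 + 2.7) = 4/31; seller share = |εd|/(εs + |εd|) = 27/31.
So producers capture 27/31 of the subsidy.

Producer share = 27/31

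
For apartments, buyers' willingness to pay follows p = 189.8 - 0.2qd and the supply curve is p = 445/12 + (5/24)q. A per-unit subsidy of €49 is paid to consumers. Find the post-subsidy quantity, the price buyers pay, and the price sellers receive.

Pre-subsidy: 189.8 - 0.2q = 445/12 + (5/24)q gives q* = 374 and p* = 115.
With the rebate, buyers effectively pay pb = ps − 49, where ps is the price sellers receive.
On the curves, pb = 189.8 - 0.2q and ps = 445/12 + (5/24)q; the wedge ps − pb = 49 gives 445/12 + (5/24)q − (189.8 - 0.2q) = 49, so q' = 494.
Then pb = 189.8 − 0.2·494 = 91 and ps = 445/12 + (5/24)·494 = 140.

q' = 494; buyers pay €91; sellers receive €140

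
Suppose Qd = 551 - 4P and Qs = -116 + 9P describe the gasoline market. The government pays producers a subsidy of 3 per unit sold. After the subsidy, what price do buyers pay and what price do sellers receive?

Pre-subsidy: 551 - 4P = -116 + 9P gives P* = 667/13, Q* = 4495/13.
With the subsidy, sellers receive Ps = Pb + 3 for each unit, where Pb is the price buyers pay.
Supply in terms of Pb becomes Qs = -116 + 9(Pb + 3) = -89 + 9Pb. Setting this equal to demand: 551 - 4Pb = -89 + 9Pb, so Pb = 640/13.
Sellers receive Ps = 640/13 + 3 = 679/13; Q' = 551 − 4·(640/13) = 4603/13.

Buyers pay 640/13; sellers receive 679/13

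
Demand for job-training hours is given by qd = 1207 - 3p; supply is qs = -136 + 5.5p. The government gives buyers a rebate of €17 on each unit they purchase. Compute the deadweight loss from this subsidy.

Deadweight loss = €280.5

Pre-subsidy: 1207 - 3p = -136 + 5.5p gives p* = 158, q* = 733.
With the rebate, buyers effectively pay pb = ps − 17, where ps is the price sellers receive.
Demand in terms of ps becomes qd = 1207 − 3(ps − 17) = 1258 - 3ps. Setting this equal to supply: 1258 - 3ps = -136 + 5.5ps, so ps = 164.
Buyers pay pb = 164 − 17 = 147; q' = -136 + 5.5·164 = 766.
The subsidy expands output by 766 − 733 = 33 past the efficient level; on those units the gap between marginal cost and willingness to pay runs from 0 up to 17.
DWL = ½ × 17 × 33 = 280.5.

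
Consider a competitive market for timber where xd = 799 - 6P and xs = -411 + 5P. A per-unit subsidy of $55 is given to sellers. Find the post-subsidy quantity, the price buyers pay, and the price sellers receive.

Pre-subsidy: 799 - 6P = -411 + 5P gives P* = 110, x* = 139.
With the subsidy, sellers receive Ps = Pb + 55 for each unit, where Pb is the price buyers pay.
Supply in terms of Pb becomes xs = -411 + 5(Pb + 55) = -136 + 5Pb. Setting this equal to demand: 799 - 6Pb = -136 + 5Pb, so Pb = 85.
Sellers receive Ps = 85 + 55 = 140; x' = 799 − 6·85 = 289.

x' = 289; buyers pay $85; sellers receive $140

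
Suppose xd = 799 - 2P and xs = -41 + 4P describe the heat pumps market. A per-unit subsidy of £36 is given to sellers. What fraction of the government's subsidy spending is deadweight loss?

DWL / government spending = 8/189

Pre-subsidy: 799 - 2P = -41 + 4P gives P* = 140, x* = 519.
With the subsidy, sellers receive Ps = Pb + 36 for each unit, where Pb is the price buyers pay.
Supply in terms of Pb becomes xs = -41 + 4(Pb + 36) = 103 + 4Pb. Setting this equal to demand: 799 - 2Pb = 103 + 4Pb, so Pb = 116.
Sellers receive Ps = 116 + 36 = 152; x' = 799 − 2·116 = 567.
ΔCS = ½(519 + 567)(140 − 116) = 13032; ΔPS = ½(519 + 567)(152 − 140) = 6516.
Government spending = 36 × 567 = 20412.
DWL = ½ × 36 × (567 − 519) = 864; fraction = 864 / 20412 = 8/189.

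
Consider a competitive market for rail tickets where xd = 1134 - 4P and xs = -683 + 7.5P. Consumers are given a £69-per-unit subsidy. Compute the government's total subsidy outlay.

Government cost = £47058

Pre-subsidy: 1134 - 4P = -683 + 7.5P gives P* = 158, x* = 502.
With the rebate, buyers effectively pay Pb = Ps − 69, where Ps is the price sellers receive.
Demand in terms of Ps becomes xd = 1134 − 4(Ps − 69) = 1410 - 4Ps. Setting this equal to supply: 1410 - 4Ps = -683 + 7.5Ps, so Ps = 182.
Buyers pay Pb = 182 − 69 = 113; x' = -683 + 7.5·182 = 682.
Government outlay = subsidy × quantity = 69 × 682 = 47058.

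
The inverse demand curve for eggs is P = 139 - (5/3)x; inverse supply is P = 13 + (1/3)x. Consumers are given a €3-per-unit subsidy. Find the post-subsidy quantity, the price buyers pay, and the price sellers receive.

Pre-subsidy: 139 - (5/3)x = 13 + (1/3)x gives x* = 63 and P* = 34.
With the rebate, buyers effectively pay Pb = Ps − 3, where Ps is the price sellers receive.
On the curves, Pb = 139 - (5/3)x and Ps = 13 + (1/3)x; the wedge Ps − Pb = 3 gives 13 + (1/3)x − (139 - (5/3)x) = 3, so x' = 64.5.
Then Pb = 139 − (5/3)·64.5 = 31.5 and Ps = 13 + (1/3)·64.5 = 34.5.

x' = 64.5; buyers pay €31.5; sellers receive €34.5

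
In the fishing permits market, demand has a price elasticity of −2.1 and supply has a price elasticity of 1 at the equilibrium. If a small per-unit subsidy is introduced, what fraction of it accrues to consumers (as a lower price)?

For a small subsidy around the equilibrium, the benefit split depends on the relative slopes, which at a point are proportional to the elasticities.
Buyer share = εs/(εs + |εd|) = 1/(1 + 2.1) = 10/31; seller share = |εd|/(εs + |εd|) = 21/31.

Consumer share = 10/31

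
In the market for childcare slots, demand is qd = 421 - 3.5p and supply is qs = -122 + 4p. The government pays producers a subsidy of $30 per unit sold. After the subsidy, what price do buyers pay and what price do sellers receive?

Pre-subsidy: 421 - 3.5p = -122 + 4p gives p* = 72.4, q* = 167.6.
With the subsidy, sellers receive ps = pb + 30 for each unit, where pb is the price buyers pay.
Supply in terms of pb becomes qs = -122 + 4(pb + 30) = -2 + 4pb. Setting this equal to demand: 421 - 3.5pb = -2 + 4pb, so pb = 56.4.
Sellers receive ps = 56.4 + 30 = 86.4; q' = 421 − 3.5·56.4 = 223.6.

Buyers pay $56.4; sellers receive $86.4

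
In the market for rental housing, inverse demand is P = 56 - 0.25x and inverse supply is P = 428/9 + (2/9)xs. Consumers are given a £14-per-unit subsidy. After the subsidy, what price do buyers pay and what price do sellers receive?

Pre-subsidy: 56 - 0.25x = 428/9 + (2/9)x gives x* = 304/17 and P* = 876/17.
With the rebate, buyers effectively pay Pb = Ps − 14, where Ps is the price sellers receive.
On the curves, Pb = 56 - 0.25x and Ps = 428/9 + (2/9)x; the wedge Ps − Pb = 14 gives 428/9 + (2/9)x − (56 - 0.25x) = 14, so x' = 808/17.
Then Pb = 56 − 0.25·(808/17) = 750/17 and Ps = 428/9 + (2/9)·(808/17) = 988/17.

Buyers pay 750/17; sellers receive 988/17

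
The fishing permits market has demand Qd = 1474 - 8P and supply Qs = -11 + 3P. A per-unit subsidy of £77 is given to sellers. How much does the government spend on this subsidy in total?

Pre-subsidy: 1474 - 8P = -11 + 3P gives P* = 135, Q* = 394.
With the subsidy, sellers receive Ps = Pb + 77 for each unit, where Pb is the price buyers pay.
Supply in terms of Pb becomes Qs = -11 + 3(Pb + 77) = 220 + 3Pb. Setting this equal to demand: 1474 - 8Pb = 220 + 3Pb, so Pb = 114.
Sellers receive Ps = 114 + 77 = 191; Q' = 1474 − 8·114 = 562.
Government outlay = subsidy × quantity = 77 × 562 = 43274.

Government cost = £43274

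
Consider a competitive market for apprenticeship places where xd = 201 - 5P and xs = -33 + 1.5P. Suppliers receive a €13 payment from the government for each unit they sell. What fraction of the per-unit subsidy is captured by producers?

Producer share = 10/13

Pre-subsidy: 201 - 5P = -33 + 1.5P gives P* = 36, x* = 21.
With the subsidy, sellers receive Ps = Pb + 13 for each unit, where Pb is the price buyers pay.
Supply in terms of Pb becomes xs = -33 + 1.5(Pb + 13) = -13.5 + 1.5Pb. Setting this equal to demand: 201 - 5Pb = -13.5 + 1.5Pb, so Pb = 33.
Sellers receive Ps = 33 + 13 = 46; x' = 201 − 5·33 = 36.
Buyers' price falls by P* − Pb = 36 − 33 = 3; sellers' price rises by Ps − P* = 46 − 36 = 10.
So producers capture 10/13 = 10/13 of each unit of subsidy.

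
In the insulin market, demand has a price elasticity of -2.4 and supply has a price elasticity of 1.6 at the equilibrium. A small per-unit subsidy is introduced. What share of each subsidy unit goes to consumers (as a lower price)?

Consumer share = 0.4

For a small subsidy around the equilibrium, the benefit split depends on the relative slopes, which at a point are proportional to the elasticities.
Buyer share = εs/(εs + |εd|) = 1.6/(1.6 + 2.4) = 0.4; seller share = |εd|/(εs + |εd|) = 0.6.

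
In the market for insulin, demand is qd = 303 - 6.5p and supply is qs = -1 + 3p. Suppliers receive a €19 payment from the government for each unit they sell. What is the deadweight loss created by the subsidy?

Deadweight loss = €370.5

Pre-subsidy: 303 - 6.5p = -1 + 3p gives p* = 32, q* = 95.
With the subsidy, sellers receive ps = pb + 19 for each unit, where pb is the price buyers pay.
Supply in terms of pb becomes qs = -1 + 3(pb + 19) = 56 + 3pb. Setting this equal to demand: 303 - 6.5pb = 56 + 3pb, so pb = 26.
Sellers receive ps = 26 + 19 = 45; q' = 303 − 6.5·26 = 134.
The subsidy expands output by 134 − 95 = 39 past the efficient level; on those units the gap between marginal cost and willingness to pay runs from 0 up to 19.
DWL = ½ × 19 × 39 = 370.5.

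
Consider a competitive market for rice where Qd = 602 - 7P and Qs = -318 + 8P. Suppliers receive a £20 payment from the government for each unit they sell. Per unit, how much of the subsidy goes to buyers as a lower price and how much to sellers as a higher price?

Pre-subsidy: 602 - 7P = -318 + 8P gives P* = 184/3, Q* = 518/3.
With the subsidy, sellers receive Ps = Pb + 20 for each unit, where Pb is the price buyers pay.
Supply in terms of Pb becomes Qs = -318 + 8(Pb + 20) = -158 + 8Pb. Setting this equal to demand: 602 - 7Pb = -158 + 8Pb, so Pb = 152/3.
Sellers receive Ps = 152/3 + 20 = 212/3; Q' = 602 − 7·(152/3) = 742/3.
Buyers' price falls by P* − Pb = 184/3 − 152/3 = 32/3; sellers' price rises by Ps − P* = 212/3 − 184/3 = 28/3.

Buyers gain 32/3 per unit; sellers gain 28/3 per unit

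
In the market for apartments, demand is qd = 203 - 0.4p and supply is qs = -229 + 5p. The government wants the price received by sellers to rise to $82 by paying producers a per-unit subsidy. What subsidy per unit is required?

Required subsidy s = $27 per unit

At a seller price of 82, quantity supplied is -229 + 5·82 = 181.
Buyers absorb 181 only when they pay pb with 203 − 0.4·pb = 181, i.e. pb = 55.
s = ps − pb = 82 − 55 = 27.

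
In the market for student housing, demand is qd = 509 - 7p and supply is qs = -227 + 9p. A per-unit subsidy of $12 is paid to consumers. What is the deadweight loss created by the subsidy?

Pre-subsidy: 509 - 7p = -227 + 9p gives p* = 46, q* = 187.
With the rebate, buyers effectively pay pb = ps − 12, where ps is the price sellers receive.
Demand in terms of ps becomes qd = 509 − 7(ps − 12) = 593 - 7ps. Setting this equal to supply: 593 - 7ps = -227 + 9ps, so ps = 51.25.
Buyers pay pb = 51.25 − 12 = 39.25; q' = -227 + 9·51.25 = 234.25.
The subsidy expands output by 234.25 − 187 = 47.25 past the efficient level; on those units the gap between marginal cost and willingness to pay runs from 0 up to 12.
DWL = ½ × 12 × 47.25 = 283.5.

Deadweight loss = $283.5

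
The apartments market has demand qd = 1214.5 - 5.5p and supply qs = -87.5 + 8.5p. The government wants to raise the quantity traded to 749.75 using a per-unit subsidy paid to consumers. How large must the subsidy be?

Required subsidy s = 14 per unit

At q = 749.75, invert demand for the buyer price: pb = (1214.5 − 749.75)/5.5 = 84.5; invert supply for the seller price: ps = (749.75 − (-87.5))/8.5 = 98.5.
The subsidy must fill the gap: s = ps − pb = 98.5 − 84.5 = 14.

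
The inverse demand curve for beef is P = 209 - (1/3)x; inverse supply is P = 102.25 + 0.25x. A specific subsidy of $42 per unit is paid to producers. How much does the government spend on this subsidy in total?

Government cost = $10710

Pre-subsidy: 209 - (1/3)x = 102.25 + 0.25x gives x* = 183 and P* = 148.
With the subsidy, sellers receive Ps = Pb + 42 for each unit, where Pb is the price buyers pay.
On the curves, Pb = 209 - (1/3)x and Ps = 102.25 + 0.25x; the wedge Ps − Pb = 42 gives 102.25 + 0.25x − (209 - (1/3)x) = 42, so x' = 255.
Then Pb = 209 − (1/3)·255 = 124 and Ps = 102.25 + 0.25·255 = 166.
Government outlay = subsidy × quantity = 42 × 255 = 10710.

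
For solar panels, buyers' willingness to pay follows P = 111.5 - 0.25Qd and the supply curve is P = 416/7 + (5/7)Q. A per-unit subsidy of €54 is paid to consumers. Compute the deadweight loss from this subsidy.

Deadweight loss = €1512

Pre-subsidy: 111.5 - 0.25Q = 416/7 + (5/7)Q gives Q* = 54 and P* = 98.
With the rebate, buyers effectively pay Pb = Ps − 54, where Ps is the price sellers receive.
On the curves, Pb = 111.5 - 0.25Q and Ps = 416/7 + (5/7)Q; the wedge Ps − Pb = 54 gives 416/7 + (5/7)Q − (111.5 - 0.25Q) = 54, so Q' = 110.
Then Pb = 111.5 − 0.25·110 = 84 and Ps = 416/7 + (5/7)·110 = 138.
The subsidy expands output by 110 − 54 = 56 past the efficient level; on those units the gap between marginal cost and willingness to pay runs from 0 up to 54.
DWL = ½ × 54 × 56 = 1512.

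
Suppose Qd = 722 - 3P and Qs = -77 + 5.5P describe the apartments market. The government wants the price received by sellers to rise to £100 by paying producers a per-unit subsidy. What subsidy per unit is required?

Required subsidy s = £17 per unit

At a seller price of 100, quantity supplied is -77 + 5.5·100 = 473.
Buyers absorb 473 only when they pay Pb with 722 − 3·Pb = 473, i.e. Pb = 83.
s = Ps − Pb = 100 − 83 = 17.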